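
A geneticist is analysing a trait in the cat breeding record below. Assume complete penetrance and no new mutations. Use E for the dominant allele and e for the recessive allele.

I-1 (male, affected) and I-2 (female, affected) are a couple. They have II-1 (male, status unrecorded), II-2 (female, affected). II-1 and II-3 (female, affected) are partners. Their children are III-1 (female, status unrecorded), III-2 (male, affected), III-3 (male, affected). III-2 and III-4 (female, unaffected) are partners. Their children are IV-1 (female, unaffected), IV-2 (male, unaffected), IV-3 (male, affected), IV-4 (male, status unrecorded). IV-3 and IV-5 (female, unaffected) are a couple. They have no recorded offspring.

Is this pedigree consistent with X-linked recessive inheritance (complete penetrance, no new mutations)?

Yes

A consistent assignment under X-linked recessive exists: I-1 X^e Y, I-2 X^e X^e, II-1 X^e Y, II-2 X^e X^e, II-3 X^e X^e, III-1 X^e X^e, III-2 X^e Y, III-3 X^e Y, III-4 X^E X^e, IV-1 X^E X^e, IV-2 X^E Y, IV-3 X^e Y, IV-4 X^E Y, IV-5 X^E X^E.
In this assignment every recorded phenotype matches its genotype and every non-founder's genotype is obtainable from its parents' genotypes, so the pedigree is consistent.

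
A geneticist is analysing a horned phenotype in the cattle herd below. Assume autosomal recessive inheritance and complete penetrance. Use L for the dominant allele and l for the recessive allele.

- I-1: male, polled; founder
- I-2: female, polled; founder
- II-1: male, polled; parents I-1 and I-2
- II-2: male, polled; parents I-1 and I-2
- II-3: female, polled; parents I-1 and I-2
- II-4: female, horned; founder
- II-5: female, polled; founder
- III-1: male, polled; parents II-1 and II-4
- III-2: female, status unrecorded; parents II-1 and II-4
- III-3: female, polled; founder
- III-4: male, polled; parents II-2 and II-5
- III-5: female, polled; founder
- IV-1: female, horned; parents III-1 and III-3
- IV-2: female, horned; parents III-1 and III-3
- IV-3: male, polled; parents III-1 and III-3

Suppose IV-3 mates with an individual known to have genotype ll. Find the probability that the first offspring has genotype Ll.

2/3

III-1 is polled so carries L and received l from II-4 (ll), so III-1 is Ll.
III-3 is polled so carries L and passed l to IV-1 (ll), so III-3 is Ll.
IV-3 is a polled offspring of III-1 (Ll) × III-3 (Ll), whose cross gives 1/4 LL : 1/2 Ll : 1/4 ll; conditioning on being polled, IV-3 is LL with probability 1/3, Ll with probability 2/3.
Summing over parental genotype combinations, P(offspring has genotype Ll) = 1/3·1 + 2/3·1/2 = 2/3.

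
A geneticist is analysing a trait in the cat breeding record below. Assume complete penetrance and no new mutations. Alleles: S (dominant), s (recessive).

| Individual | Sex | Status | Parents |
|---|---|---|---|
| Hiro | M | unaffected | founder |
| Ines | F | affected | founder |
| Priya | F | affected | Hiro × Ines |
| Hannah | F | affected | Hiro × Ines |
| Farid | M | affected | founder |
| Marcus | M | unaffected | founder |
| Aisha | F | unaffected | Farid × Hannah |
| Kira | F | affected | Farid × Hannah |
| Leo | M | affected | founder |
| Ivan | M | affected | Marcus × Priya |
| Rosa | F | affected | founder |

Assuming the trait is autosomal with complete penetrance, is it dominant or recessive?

dominant

Farid and Hannah are both affected yet have an unaffected child Aisha. Under a recessive model two affected parents are homozygous and every child would be affected, so the trait cannot be recessive.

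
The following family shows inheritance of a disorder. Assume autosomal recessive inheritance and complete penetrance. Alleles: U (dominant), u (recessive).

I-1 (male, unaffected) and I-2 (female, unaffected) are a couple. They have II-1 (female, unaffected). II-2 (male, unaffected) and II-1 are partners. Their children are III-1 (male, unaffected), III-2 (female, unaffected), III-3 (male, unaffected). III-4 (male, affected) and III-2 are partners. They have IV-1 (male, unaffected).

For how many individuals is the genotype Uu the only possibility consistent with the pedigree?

Obligate heterozygotes: IV-1 is unaffected so carries U and received u from III-4 (uu), so IV-1 is Uu.
Every other individual is either homozygous by phenotype or has at least one consistent homozygous assignment, so the count is 1.

1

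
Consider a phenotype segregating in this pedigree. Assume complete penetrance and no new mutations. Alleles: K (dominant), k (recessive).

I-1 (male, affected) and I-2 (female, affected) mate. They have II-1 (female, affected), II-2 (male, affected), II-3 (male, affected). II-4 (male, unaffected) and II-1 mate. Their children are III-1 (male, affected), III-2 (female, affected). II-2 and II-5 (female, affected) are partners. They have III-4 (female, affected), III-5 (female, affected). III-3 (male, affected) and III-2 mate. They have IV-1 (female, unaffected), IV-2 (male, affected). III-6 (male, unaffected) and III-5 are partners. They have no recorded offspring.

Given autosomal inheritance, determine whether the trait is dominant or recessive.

dominant

III-3 and III-2 are both affected yet have an unaffected child IV-1. Under a recessive model two affected parents are homozygous and every child would be affected, so the trait cannot be recessive.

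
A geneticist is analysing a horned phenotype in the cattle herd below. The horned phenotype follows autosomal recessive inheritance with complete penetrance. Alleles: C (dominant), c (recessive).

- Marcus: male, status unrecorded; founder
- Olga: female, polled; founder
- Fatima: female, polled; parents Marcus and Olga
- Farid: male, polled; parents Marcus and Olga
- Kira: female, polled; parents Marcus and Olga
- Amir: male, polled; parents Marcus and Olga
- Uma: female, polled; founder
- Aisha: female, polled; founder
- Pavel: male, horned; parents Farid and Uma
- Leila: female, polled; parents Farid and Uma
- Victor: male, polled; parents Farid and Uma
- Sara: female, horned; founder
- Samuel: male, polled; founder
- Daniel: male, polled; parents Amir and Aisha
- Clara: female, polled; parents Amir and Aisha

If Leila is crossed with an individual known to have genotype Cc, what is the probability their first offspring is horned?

Farid is polled so carries C and passed c to Pavel (cc), so Farid is Cc.
Uma is polled so carries C and passed c to Pavel (cc), so Uma is Cc.
Leila is a polled offspring of Farid (Cc) × Uma (Cc), whose cross gives 1/4 CC : 1/2 Cc : 1/4 cc; conditioning on being polled, Leila is CC with probability 1/3, Cc with probability 2/3.
Summing over parental genotype combinations, P(offspring is horned) = 2/3·1/4 = 1/6.

1/6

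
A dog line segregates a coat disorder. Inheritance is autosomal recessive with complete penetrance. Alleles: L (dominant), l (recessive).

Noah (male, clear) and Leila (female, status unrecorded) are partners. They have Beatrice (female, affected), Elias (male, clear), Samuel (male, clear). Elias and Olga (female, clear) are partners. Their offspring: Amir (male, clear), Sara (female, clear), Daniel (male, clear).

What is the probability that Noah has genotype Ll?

Noah is clear so carries L and passed l to Beatrice (ll), so Noah is Ll, giving P(Ll) = 1.

1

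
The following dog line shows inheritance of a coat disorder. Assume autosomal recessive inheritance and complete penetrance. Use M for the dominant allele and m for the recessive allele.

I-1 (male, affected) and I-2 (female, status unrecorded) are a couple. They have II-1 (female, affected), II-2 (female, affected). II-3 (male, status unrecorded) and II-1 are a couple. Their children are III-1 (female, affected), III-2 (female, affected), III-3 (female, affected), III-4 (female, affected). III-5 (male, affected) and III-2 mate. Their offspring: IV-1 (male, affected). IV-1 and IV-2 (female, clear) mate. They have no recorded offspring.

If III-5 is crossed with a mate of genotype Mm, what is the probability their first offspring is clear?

1/2

III-5 is affected, so III-5 is mm.
The cross gives 1/2 Mm : 1/2 mm, so P(offspring is clear) = 1/2.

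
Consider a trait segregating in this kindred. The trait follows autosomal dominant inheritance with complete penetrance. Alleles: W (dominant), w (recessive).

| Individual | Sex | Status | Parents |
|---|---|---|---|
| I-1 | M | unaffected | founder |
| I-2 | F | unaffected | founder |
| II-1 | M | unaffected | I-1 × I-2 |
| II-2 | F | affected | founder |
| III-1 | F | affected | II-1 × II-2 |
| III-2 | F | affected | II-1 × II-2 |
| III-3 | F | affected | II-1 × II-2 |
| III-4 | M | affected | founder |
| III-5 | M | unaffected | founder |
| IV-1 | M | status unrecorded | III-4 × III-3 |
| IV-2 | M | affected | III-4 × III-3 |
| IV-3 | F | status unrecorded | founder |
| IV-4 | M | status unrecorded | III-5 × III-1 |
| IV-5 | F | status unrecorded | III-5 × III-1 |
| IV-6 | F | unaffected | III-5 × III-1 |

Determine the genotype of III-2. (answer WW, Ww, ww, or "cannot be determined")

From phenotype alone, III-2 is WW or Ww.
III-2 is affected so carries W and received w from II-1 (ww), so III-2 is Ww.

Ww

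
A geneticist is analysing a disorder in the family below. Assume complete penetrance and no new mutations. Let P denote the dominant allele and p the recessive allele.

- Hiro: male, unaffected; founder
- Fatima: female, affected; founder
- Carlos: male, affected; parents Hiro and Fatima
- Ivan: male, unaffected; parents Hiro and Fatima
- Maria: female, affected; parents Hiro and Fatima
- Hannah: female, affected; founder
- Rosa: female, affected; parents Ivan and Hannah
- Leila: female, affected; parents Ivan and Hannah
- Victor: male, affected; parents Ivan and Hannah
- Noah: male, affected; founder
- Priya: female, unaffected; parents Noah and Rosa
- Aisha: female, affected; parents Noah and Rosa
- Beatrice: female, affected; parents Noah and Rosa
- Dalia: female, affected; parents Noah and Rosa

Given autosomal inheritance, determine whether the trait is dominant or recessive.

Noah and Rosa are both affected yet have an unaffected child Priya. Under a recessive model two affected parents are homozygous and every child would be affected, so the trait cannot be recessive.

dominant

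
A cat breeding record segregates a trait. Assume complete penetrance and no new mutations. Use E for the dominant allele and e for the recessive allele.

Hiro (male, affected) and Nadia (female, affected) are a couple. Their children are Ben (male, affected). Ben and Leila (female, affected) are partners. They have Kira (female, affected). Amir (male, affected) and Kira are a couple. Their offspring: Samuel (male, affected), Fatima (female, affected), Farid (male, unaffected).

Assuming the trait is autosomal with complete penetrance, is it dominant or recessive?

dominant

Amir and Kira are both affected yet have an unaffected child Farid. Under a recessive model two affected parents are homozygous and every child would be affected, so the trait cannot be recessive.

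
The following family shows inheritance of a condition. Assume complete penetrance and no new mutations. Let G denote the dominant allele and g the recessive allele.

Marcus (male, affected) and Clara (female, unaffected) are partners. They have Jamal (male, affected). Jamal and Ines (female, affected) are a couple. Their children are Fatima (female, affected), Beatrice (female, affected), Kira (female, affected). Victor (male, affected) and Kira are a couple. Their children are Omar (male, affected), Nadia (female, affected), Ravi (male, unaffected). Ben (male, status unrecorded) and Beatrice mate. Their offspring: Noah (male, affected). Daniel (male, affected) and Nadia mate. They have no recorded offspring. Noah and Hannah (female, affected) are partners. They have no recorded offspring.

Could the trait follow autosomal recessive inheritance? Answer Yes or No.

No

Under autosomal recessive, Ravi (unaffected, male) cannot arise from Victor (affected) × Kira (affected).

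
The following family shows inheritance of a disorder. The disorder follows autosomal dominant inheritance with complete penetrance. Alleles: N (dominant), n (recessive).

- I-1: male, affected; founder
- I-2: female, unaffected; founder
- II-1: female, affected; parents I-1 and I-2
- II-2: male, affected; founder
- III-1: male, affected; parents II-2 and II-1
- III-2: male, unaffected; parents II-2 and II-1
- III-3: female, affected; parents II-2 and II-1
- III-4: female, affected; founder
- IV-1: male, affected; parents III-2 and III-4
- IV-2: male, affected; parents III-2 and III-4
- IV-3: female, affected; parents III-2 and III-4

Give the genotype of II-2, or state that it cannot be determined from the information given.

From phenotype alone, II-2 is NN or Nn.
II-2 is affected so carries N and passed n to III-2 (nn), so II-2 is Nn.

Nn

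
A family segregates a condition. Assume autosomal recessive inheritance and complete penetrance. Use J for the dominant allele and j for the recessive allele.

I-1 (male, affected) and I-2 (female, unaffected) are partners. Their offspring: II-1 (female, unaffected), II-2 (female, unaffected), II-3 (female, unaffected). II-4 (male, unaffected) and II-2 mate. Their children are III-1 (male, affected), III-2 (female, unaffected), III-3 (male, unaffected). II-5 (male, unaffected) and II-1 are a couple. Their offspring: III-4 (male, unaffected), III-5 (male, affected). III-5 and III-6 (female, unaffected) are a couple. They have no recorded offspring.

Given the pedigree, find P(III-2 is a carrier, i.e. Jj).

II-4 is unaffected so carries J and passed j to III-1 (jj), so II-4 is Jj.
II-2 is unaffected so carries J and received j from I-1 (jj), so II-2 is Jj.
Their cross gives offspring ratios 1/4 JJ : 1/2 Jj : 1/4 jj. Conditioning on III-2 being unaffected, P(Jj) = 1/2 / 3/4 = 2/3.

2/3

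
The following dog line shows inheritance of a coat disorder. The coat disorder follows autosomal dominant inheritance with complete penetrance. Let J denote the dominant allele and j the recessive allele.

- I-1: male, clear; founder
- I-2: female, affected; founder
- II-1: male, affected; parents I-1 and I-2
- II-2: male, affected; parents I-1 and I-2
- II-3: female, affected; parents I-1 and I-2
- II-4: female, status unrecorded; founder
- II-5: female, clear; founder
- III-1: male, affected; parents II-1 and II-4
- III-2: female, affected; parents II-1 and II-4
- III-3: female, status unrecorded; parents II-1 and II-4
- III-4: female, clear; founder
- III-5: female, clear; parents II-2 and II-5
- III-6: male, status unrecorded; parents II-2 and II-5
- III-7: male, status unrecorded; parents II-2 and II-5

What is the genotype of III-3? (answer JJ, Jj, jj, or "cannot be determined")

cannot be determined

III-3's phenotype is unrecorded, and no parent or child forces a single allele at both positions; consistent genotype assignments exist with III-3 as JJ or Jj or jj.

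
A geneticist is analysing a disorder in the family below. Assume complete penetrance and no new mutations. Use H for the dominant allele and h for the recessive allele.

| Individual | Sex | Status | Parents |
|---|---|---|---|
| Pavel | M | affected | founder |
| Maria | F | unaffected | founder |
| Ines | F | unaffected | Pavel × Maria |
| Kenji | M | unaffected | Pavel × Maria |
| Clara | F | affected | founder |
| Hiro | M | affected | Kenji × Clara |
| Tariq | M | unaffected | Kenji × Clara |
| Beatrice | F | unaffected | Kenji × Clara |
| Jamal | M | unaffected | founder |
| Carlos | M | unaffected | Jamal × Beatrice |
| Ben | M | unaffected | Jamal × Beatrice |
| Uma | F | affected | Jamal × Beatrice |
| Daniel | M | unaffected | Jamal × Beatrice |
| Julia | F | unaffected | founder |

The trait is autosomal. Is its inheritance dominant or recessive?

Jamal and Beatrice are both unaffected yet have an affected child Uma. Under dominance, an affected child requires at least one affected parent, so the trait cannot be dominant.

recessive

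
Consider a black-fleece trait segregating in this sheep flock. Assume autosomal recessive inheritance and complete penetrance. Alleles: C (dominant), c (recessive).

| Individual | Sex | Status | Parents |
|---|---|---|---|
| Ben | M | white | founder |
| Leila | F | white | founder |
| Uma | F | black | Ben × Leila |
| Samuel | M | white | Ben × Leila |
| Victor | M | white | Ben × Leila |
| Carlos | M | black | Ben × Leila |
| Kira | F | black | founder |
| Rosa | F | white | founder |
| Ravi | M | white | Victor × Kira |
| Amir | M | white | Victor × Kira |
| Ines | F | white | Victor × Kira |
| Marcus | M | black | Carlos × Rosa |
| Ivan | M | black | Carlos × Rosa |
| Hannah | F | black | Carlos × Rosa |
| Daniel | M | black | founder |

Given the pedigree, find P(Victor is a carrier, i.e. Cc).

Ben is white so carries C and passed c to Uma (cc), so Ben is Cc.
Leila is white so carries C and passed c to Uma (cc), so Leila is Cc.
Their cross gives offspring ratios 1/4 CC : 1/2 Cc : 1/4 cc. Conditioning on Victor being white, P(Cc) = 1/2 / 3/4 = 2/3 before taking Victor's own offspring into account.
Kira is black, so Kira is cc.
Now use Victor's offspring. Probability of each recorded status — white son Ravi: 1/2 if Victor is Cc, 1 if CC; white son Amir: 1/2 if Victor is Cc, 1 if CC; white daughter Ines: 1/2 if Victor is Cc, 1 if CC.
Bayes: P(Cc) = 2/3·1/8 / (2/3·1/8 + 1/3·1) = 1/5.

1/5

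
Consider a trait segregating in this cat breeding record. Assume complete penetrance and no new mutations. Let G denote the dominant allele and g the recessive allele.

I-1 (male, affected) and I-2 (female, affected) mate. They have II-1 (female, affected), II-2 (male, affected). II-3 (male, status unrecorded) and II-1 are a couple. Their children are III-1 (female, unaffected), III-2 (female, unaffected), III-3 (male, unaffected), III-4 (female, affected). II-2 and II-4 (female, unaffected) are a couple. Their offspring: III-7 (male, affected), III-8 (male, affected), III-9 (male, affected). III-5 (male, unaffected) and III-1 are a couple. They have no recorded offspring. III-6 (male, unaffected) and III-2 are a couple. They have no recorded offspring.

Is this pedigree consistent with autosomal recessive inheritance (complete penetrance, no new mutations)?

A consistent assignment under autosomal recessive exists: I-1 gg, I-2 gg, II-1 gg, II-2 gg, II-3 Gg, II-4 Gg, III-1 Gg, III-2 Gg, III-3 Gg, III-4 gg, III-5 GG, III-6 GG, III-7 gg, III-8 gg, III-9 gg.
In this assignment every recorded phenotype matches its genotype and every non-founder's genotype is obtainable from its parents' genotypes, so the pedigree is consistent.

Yes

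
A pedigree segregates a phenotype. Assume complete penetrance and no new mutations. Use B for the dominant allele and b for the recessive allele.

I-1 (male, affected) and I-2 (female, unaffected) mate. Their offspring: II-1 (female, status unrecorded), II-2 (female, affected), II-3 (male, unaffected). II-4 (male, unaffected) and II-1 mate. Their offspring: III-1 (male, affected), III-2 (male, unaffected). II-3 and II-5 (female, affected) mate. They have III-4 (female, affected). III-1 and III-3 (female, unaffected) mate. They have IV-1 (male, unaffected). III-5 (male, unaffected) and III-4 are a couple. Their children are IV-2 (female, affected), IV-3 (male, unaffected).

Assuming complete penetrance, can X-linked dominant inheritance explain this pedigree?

A consistent assignment under X-linked dominant exists: I-1 X^B Y, I-2 X^b X^b, II-1 X^B X^b, II-2 X^B X^b, II-3 X^b Y, II-4 X^b Y, II-5 X^B X^B, III-1 X^B Y, III-2 X^b Y, III-3 X^b X^b, III-4 X^B X^b, III-5 X^b Y, IV-1 X^b Y, IV-2 X^B X^b, IV-3 X^b Y.
In this assignment every recorded phenotype matches its genotype and every non-founder's genotype is obtainable from its parents' genotypes, so the pedigree is consistent.

Yes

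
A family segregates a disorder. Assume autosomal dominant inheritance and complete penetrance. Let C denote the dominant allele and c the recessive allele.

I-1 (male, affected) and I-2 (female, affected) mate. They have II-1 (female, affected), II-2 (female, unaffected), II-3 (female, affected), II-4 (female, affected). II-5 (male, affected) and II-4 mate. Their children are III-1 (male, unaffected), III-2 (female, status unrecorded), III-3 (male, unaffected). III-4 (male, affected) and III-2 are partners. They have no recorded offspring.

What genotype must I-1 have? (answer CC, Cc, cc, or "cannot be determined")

From phenotype alone, I-1 is CC or Cc.
I-1 is affected so carries C and passed c to II-2 (cc), so I-1 is Cc.

Cc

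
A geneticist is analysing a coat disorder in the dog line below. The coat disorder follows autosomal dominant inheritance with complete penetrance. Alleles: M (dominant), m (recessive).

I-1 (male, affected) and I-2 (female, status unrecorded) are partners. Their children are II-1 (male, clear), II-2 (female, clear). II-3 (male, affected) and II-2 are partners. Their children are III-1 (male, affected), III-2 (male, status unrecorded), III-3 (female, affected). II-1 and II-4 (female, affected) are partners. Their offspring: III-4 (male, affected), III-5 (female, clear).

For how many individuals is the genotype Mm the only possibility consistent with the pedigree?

5

Obligate heterozygotes: I-1 is affected so carries M and passed m to II-1 (mm), so I-1 is Mm; II-4 is affected so carries M and passed m to III-5 (mm), so II-4 is Mm; III-1 is affected so carries M and received m from II-2 (mm), so III-1 is Mm; III-3 is affected so carries M and received m from II-2 (mm), so III-3 is Mm; III-4 is affected so carries M and received m from II-1 (mm), so III-4 is Mm.
Every other individual is either homozygous by phenotype or has at least one consistent homozygous assignment, so the count is 5.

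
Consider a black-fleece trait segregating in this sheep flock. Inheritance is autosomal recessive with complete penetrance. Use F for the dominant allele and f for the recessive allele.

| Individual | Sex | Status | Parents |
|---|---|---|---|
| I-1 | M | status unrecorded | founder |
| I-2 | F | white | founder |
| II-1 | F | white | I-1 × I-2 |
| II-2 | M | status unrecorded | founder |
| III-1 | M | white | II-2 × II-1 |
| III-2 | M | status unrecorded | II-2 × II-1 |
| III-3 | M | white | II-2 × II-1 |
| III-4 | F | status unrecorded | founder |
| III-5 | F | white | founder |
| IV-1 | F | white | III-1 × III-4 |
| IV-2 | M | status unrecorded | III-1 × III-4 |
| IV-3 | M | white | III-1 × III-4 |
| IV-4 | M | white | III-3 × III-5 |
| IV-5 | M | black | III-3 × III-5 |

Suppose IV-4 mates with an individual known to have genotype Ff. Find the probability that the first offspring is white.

5/6

III-3 is white so carries F and passed f to IV-5 (ff), so III-3 is Ff.
III-5 is white so carries F and passed f to IV-5 (ff), so III-5 is Ff.
IV-4 is a white offspring of III-3 (Ff) × III-5 (Ff), whose cross gives 1/4 FF : 1/2 Ff : 1/4 ff; conditioning on being white, IV-4 is FF with probability 1/3, Ff with probability 2/3.
Summing over parental genotype combinations, P(offspring is white) = 1/3·1 + 2/3·3/4 = 5/6.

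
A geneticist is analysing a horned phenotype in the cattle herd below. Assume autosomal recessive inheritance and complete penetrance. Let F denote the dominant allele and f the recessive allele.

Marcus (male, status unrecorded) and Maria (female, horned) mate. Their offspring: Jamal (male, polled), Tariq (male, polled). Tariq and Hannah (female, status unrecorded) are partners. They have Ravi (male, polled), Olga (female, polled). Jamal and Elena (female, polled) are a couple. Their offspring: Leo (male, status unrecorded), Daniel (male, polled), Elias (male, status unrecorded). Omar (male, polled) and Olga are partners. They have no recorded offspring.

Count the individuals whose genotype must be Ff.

Obligate heterozygotes: Jamal is polled so carries F and received f from Maria (ff), so Jamal is Ff; Tariq is polled so carries F and received f from Maria (ff), so Tariq is Ff.
Every other individual is either homozygous by phenotype or has at least one consistent homozygous assignment, so the count is 2.

2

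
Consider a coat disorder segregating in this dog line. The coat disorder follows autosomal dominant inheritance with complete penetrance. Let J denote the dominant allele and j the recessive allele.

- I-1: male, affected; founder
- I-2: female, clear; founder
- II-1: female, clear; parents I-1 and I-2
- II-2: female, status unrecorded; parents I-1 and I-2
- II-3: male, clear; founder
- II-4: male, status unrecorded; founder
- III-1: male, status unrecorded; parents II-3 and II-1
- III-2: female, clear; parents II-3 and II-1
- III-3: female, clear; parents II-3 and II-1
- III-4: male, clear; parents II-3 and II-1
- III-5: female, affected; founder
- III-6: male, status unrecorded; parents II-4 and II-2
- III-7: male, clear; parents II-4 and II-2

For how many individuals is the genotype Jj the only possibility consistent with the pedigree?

Obligate heterozygotes: I-1 is affected so carries J and passed j to II-1 (jj), so I-1 is Jj.
Every other individual is either homozygous by phenotype or has at least one consistent homozygous assignment, so the count is 1.

1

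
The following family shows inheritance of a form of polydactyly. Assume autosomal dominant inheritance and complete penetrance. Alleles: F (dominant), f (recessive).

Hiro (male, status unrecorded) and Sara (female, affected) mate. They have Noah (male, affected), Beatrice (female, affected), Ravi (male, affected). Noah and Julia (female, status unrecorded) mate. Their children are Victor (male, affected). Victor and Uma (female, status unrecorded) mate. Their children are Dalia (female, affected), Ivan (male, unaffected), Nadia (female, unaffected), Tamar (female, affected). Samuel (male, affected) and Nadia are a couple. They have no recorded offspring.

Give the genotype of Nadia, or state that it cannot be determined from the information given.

Nadia is unaffected, so Nadia is ff.

ff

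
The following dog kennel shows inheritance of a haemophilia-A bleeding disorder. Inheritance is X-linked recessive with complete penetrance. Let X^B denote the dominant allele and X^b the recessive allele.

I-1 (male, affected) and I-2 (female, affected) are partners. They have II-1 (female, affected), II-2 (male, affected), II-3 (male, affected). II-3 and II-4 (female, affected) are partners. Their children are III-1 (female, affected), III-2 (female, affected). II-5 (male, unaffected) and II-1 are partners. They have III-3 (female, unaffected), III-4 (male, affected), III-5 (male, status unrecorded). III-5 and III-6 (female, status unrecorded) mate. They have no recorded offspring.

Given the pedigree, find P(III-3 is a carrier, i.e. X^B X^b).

1

III-3 is unaffected so carries B and received b from II-1 (X^b X^b), so III-3 is X^B X^b, giving P(X^B X^b) = 1.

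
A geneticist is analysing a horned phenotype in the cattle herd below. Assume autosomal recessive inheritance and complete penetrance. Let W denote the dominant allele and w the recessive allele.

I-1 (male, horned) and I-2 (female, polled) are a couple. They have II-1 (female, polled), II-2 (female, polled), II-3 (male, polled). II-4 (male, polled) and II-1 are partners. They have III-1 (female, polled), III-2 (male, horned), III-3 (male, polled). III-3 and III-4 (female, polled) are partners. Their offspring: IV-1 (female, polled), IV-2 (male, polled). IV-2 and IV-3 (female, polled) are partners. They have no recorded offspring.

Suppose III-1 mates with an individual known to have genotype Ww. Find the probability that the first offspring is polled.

5/6

II-4 is polled so carries W and passed w to III-2 (ww), so II-4 is Ww.
II-1 is polled so carries W and received w from I-1 (ww), so II-1 is Ww.
III-1 is a polled offspring of II-4 (Ww) × II-1 (Ww), whose cross gives 1/4 WW : 1/2 Ww : 1/4 ww; conditioning on being polled, III-1 is WW with probability 1/3, Ww with probability 2/3.
Summing over parental genotype combinations, P(offspring is polled) = 1/3·1 + 2/3·3/4 = 5/6.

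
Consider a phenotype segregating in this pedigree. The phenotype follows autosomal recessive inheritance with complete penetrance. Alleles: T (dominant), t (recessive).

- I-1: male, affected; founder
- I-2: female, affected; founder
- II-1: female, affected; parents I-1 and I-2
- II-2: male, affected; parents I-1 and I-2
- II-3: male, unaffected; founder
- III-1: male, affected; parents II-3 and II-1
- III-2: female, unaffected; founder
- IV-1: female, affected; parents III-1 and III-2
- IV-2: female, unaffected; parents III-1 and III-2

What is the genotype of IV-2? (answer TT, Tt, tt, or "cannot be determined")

Tt

From phenotype alone, IV-2 is TT or Tt.
IV-2 is unaffected so carries T and received t from III-1 (tt), so IV-2 is Tt.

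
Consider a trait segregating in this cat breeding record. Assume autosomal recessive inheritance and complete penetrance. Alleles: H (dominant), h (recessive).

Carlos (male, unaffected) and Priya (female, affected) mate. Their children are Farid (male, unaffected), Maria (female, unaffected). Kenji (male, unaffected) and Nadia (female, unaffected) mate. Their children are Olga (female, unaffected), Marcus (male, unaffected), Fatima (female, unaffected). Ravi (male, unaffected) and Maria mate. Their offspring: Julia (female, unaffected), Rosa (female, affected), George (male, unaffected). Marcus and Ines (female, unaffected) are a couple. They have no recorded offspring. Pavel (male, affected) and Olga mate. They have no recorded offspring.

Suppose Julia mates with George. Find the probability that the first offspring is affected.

1/9

Ravi is unaffected so carries H and passed h to Rosa (hh), so Ravi is Hh.
Maria is unaffected so carries H and received h from Priya (hh), so Maria is Hh.
Julia is an unaffected offspring of Ravi (Hh) × Maria (Hh), whose cross gives 1/4 HH : 1/2 Hh : 1/4 hh; conditioning on being unaffected, Julia is HH with probability 1/3, Hh with probability 2/3.
George is an unaffected offspring of Ravi (Hh) × Maria (Hh), whose cross gives 1/4 HH : 1/2 Hh : 1/4 hh; conditioning on being unaffected, George is HH with probability 1/3, Hh with probability 2/3.
Summing over parental genotype combinations, P(offspring is affected) = 4/9·1/4 = 1/9.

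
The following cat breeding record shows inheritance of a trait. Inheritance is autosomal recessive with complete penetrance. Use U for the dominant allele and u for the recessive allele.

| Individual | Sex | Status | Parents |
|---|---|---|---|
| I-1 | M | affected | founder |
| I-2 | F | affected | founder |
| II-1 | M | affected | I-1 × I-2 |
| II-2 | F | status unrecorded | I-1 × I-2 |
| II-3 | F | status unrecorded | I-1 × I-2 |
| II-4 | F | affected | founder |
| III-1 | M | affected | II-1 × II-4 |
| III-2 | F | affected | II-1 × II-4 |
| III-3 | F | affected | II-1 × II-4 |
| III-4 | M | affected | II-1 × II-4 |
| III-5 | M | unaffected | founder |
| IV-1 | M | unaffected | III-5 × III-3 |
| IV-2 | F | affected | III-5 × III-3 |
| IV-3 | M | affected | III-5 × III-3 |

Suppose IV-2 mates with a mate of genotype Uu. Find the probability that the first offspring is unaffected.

IV-2 is affected, so IV-2 is uu.
The cross gives 1/2 Uu : 1/2 uu, so P(offspring is unaffected) = 1/2.

1/2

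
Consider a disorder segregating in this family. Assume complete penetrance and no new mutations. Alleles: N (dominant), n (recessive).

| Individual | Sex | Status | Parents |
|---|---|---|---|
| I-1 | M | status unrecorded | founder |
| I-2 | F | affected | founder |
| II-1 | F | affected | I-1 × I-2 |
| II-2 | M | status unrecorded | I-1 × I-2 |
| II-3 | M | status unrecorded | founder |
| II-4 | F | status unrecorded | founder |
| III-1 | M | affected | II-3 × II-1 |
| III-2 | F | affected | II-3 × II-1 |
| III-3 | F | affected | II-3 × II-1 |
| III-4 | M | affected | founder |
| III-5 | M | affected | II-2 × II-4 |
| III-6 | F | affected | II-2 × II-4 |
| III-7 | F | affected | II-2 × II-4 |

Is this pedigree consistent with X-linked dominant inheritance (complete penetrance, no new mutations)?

A consistent assignment under X-linked dominant exists: I-1 X^N Y, I-2 X^N X^N, II-1 X^N X^N, II-2 X^N Y, II-3 X^N Y, II-4 X^N X^N, III-1 X^N Y, III-2 X^N X^N, III-3 X^N X^N, III-4 X^N Y, III-5 X^N Y, III-6 X^N X^N, III-7 X^N X^N.
In this assignment every recorded phenotype matches its genotype and every non-founder's genotype is obtainable from its parents' genotypes, so the pedigree is consistent.

Yes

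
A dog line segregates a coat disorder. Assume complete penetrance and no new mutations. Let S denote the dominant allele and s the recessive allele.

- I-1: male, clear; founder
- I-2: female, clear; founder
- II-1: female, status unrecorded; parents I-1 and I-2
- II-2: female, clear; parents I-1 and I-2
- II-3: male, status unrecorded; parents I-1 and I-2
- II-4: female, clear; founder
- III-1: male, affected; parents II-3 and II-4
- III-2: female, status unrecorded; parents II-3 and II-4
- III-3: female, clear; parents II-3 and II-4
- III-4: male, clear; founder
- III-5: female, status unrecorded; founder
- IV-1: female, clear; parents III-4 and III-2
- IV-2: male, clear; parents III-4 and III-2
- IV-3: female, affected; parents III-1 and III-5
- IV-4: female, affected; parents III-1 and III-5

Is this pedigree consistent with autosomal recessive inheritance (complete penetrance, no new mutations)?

Yes

A consistent assignment under autosomal recessive exists: I-1 SS, I-2 Ss, II-1 SS, II-2 SS, II-3 Ss, II-4 Ss, III-1 ss, III-2 SS, III-3 SS, III-4 SS, III-5 Ss, IV-1 SS, IV-2 SS, IV-3 ss, IV-4 ss.
In this assignment every recorded phenotype matches its genotype and every non-founder's genotype is obtainable from its parents' genotypes, so the pedigree is consistent.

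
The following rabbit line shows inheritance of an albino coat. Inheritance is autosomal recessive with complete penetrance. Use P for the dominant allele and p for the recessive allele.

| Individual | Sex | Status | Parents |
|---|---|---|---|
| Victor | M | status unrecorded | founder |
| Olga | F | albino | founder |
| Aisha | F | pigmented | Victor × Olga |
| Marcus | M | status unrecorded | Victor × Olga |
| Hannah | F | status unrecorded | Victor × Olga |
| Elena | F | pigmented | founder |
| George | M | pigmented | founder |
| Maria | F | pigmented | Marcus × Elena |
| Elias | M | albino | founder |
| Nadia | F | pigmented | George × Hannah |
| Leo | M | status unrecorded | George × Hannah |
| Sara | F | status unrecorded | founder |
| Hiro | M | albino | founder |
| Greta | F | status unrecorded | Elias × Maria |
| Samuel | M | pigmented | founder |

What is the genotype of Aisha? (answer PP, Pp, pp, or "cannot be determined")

Pp

From phenotype alone, Aisha is PP or Pp.
Aisha is pigmented so carries P and received p from Olga (pp), so Aisha is Pp.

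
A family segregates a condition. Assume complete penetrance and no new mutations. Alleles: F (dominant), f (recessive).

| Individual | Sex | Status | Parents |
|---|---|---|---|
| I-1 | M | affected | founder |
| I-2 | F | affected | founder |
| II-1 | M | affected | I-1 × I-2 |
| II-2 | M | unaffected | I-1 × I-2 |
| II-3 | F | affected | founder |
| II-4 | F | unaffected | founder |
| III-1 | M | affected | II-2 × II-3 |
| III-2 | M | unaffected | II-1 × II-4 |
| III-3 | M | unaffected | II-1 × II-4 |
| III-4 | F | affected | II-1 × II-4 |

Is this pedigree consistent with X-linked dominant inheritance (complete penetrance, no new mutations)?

A consistent assignment under X-linked dominant exists: I-1 X^F Y, I-2 X^F X^f, II-1 X^F Y, II-2 X^f Y, II-3 X^F X^F, II-4 X^f X^f, III-1 X^F Y, III-2 X^f Y, III-3 X^f Y, III-4 X^F X^f.
In this assignment every recorded phenotype matches its genotype and every non-founder's genotype is obtainable from its parents' genotypes, so the pedigree is consistent.

Yes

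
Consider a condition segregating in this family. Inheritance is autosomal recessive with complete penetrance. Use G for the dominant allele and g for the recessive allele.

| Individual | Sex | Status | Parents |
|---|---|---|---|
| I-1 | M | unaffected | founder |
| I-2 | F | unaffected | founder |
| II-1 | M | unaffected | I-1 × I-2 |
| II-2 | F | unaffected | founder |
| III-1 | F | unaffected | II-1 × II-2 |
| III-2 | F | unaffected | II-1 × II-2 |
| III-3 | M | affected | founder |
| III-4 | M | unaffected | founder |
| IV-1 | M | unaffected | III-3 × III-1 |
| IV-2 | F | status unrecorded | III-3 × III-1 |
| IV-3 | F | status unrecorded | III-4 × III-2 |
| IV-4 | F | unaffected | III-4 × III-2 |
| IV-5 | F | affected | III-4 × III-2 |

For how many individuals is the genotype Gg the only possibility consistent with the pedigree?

Obligate heterozygotes: III-2 is unaffected so carries G and passed g to IV-5 (gg), so III-2 is Gg; III-4 is unaffected so carries G and passed g to IV-5 (gg), so III-4 is Gg; IV-1 is unaffected so carries G and received g from III-3 (gg), so IV-1 is Gg.
Every other individual is either homozygous by phenotype or has at least one consistent homozygous assignment, so the count is 3.

3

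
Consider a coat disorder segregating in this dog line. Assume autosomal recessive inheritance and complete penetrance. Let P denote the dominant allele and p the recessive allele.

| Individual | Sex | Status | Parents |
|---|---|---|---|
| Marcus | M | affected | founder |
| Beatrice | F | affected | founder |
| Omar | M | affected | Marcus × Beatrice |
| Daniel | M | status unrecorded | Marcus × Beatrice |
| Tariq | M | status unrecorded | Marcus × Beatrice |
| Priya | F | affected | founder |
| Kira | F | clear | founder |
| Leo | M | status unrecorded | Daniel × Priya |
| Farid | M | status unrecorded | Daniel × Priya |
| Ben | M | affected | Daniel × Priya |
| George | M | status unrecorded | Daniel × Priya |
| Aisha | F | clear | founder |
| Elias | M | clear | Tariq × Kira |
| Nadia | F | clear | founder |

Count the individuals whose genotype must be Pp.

1

Obligate heterozygotes: Elias is clear so carries P and received p from Tariq (pp), so Elias is Pp.
Every other individual is either homozygous by phenotype or has at least one consistent homozygous assignment, so the count is 1.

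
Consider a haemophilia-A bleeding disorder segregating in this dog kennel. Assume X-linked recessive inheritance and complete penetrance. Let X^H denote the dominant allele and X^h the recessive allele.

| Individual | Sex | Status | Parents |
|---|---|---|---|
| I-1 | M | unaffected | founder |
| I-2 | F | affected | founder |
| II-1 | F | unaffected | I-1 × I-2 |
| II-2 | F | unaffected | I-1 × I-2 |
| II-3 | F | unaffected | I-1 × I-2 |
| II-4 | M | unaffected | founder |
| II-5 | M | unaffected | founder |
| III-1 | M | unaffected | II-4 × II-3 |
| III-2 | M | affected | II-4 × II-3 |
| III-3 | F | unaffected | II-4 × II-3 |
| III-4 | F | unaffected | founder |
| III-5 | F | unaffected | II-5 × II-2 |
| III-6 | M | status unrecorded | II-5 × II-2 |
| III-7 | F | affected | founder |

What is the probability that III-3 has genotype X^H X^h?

1/2

II-4 is unaffected, so II-4 is X^H Y.
II-3 is unaffected so carries H and received h from I-2 (X^h X^h), so II-3 is X^H X^h.
Their cross gives offspring ratios 1/2 X^H X^H : 1/2 X^H X^h. Conditioning on III-3 being unaffected, P(X^H X^h) = 1/2 / 1 = 1/2.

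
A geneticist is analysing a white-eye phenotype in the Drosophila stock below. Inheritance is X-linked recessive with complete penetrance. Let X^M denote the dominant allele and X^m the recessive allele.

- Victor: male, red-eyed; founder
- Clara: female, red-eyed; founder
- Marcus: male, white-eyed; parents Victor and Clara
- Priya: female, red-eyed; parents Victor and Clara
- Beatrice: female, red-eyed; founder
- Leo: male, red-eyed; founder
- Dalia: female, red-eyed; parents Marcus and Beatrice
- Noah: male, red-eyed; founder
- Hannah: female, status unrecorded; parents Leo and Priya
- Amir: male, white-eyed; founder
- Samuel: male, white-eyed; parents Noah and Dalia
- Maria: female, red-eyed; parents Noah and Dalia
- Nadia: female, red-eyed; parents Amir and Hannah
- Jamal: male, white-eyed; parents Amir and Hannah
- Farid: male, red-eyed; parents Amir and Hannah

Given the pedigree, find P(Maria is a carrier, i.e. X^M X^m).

1/2

Noah is red-eyed, so Noah is X^M Y.
Dalia is red-eyed so carries M and received m from Marcus (X^m Y), so Dalia is X^M X^m.
Their cross gives offspring ratios 1/2 X^M X^M : 1/2 X^M X^m. Conditioning on Maria being red-eyed, P(X^M X^m) = 1/2 / 1 = 1/2.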